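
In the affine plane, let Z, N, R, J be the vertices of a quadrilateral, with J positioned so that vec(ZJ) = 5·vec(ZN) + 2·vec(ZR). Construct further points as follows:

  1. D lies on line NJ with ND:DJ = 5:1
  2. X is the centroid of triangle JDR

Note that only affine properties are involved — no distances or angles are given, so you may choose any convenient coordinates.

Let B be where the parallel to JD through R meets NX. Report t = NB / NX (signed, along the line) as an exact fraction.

Choose coordinates Z = (0, 0), N = (1, 0), R = (0, 1), J = (5, 2).
1. D lies on line NJ with ND:DJ = 5:1 ⇒ D = (13/3, 5/3)
2. X is the centroid of triangle JDR ⇒ X = (28/9, 14/9)
through R parallel to JD: direction (-2/3, -1/3); meets NX at B = (22/3, 14/3)
B = N + t·(X−N) with t = 3

t = 3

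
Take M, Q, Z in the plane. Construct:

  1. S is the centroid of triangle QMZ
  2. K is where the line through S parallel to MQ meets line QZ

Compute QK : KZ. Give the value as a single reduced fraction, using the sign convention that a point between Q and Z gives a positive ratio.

Assign M = (0, 0), Q = (1, 0), Z = (0, 1) — the answer is frame-independent, so this choice is without loss of generality.
1. S is the centroid of triangle QMZ ⇒ S = (1/3, 1/3)
2. K is where the line through S parallel to MQ meets line QZ ⇒ K = (2/3, 1/3)
K = Q + t·(Z−Q) with t = 1/3, so QK:KZ = t:(1−t) = 1/3:2/3

QK:KZ = 1/2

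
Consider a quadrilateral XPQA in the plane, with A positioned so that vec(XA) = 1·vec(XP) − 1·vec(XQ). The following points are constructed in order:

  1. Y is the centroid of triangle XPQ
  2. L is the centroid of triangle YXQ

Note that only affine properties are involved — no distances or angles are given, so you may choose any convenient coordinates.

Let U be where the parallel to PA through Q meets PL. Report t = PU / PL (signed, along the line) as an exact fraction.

Choose coordinates X = (0, 0), P = (1, 0), Q = (0, 1), A = (1, -1).
1. Y is the centroid of triangle XPQ ⇒ Y = (1/3, 1/3)
2. L is the centroid of triangle YXQ ⇒ L = (1/9, 4/9)
through Q parallel to PA: direction (0, -1); meets PL at U = (0, 1/2)
U = P + t·(L−P) with t = 9/8

t = 9/8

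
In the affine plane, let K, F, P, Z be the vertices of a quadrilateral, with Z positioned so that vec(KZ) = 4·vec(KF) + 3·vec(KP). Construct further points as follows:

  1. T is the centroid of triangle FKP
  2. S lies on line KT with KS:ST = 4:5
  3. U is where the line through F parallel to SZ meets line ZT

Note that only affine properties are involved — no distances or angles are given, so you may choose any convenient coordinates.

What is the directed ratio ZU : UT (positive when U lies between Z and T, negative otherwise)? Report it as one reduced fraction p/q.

ZU:UT = -81/86

Set K = (0, 0), F = (1, 0), P = (0, 1), Z = (4, 3); any affine frame gives the same invariant.
1. T is the centroid of triangle FKP ⇒ T = (1/3, 1/3)
2. S lies on line KT with KS:ST = 4:5 ⇒ S = (4/27, 4/27)
3. U is where the line through F parallel to SZ meets line ZT ⇒ U = (317/5, 231/5)
U = Z + t·(T−Z) with t = -81/5, so ZU:UT = t:(1−t) = -81/5:86/5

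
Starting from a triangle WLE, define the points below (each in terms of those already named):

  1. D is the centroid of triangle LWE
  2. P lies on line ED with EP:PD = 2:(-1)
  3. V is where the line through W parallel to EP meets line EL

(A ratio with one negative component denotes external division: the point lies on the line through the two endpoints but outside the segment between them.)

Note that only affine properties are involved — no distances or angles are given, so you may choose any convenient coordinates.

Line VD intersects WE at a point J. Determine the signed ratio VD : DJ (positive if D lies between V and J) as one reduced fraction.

VD:DJ = -4

Assign W = (0, 0), L = (1, 0), E = (0, 1) — the answer is frame-independent, so this choice is without loss of generality.
1. D is the centroid of triangle LWE ⇒ D = (1/3, 1/3)
2. P lies on line ED with EP:PD = 2:(-1) ⇒ P = (2/3, -1/3)
3. V is where the line through W parallel to EP meets line EL ⇒ V = (-1, 2)
line VD meets WE at J = (0, 3/4)
D = V + t·(J−V) with t = 4/3, so VD:DJ = 4/3:-1/3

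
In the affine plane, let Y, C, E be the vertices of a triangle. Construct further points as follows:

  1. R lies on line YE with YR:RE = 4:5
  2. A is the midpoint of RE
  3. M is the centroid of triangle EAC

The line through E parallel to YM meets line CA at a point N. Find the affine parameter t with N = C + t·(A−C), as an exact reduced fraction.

Choose coordinates Y = (0, 0), C = (1, 0), E = (0, 1).
1. R lies on line YE with YR:RE = 4:5 ⇒ R = (0, 4/9)
2. A is the midpoint of RE ⇒ A = (0, 13/18)
3. M is the centroid of triangle EAC ⇒ M = (1/3, 31/54)
through E parallel to YM: direction (1/3, 31/54); meets CA at N = (-5/44, 637/792)
N = C + t·(A−C) with t = 49/44

t = 49/44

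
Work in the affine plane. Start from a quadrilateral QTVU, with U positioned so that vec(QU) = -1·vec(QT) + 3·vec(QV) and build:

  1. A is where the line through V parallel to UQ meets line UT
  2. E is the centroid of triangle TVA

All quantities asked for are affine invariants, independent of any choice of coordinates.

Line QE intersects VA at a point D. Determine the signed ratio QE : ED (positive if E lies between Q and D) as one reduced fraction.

Set Q = (0, 0), T = (1, 0), V = (0, 1), U = (-1, 3); any affine frame gives the same invariant.
1. A is where the line through V parallel to UQ meets line UT ⇒ A = (-1/3, 2)
2. E is the centroid of triangle TVA ⇒ E = (2/9, 1)
line QE meets VA at D = (2/15, 3/5)
E = Q + t·(D−Q) with t = 5/3, so QE:ED = 5/3:-2/3

QE:ED = -5/2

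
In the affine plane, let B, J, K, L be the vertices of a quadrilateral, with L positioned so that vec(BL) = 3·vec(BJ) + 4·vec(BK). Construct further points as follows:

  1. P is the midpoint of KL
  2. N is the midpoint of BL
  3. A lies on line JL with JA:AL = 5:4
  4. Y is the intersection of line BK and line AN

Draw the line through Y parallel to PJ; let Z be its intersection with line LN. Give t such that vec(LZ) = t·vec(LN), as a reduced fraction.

t = 274/121

Work in coordinates with B = (0, 0), J = (1, 0), K = (0, 1), L = (3, 4).
1. P is the midpoint of KL ⇒ P = (3/2, 5/2)
2. N is the midpoint of BL ⇒ N = (3/2, 2)
3. A lies on line JL with JA:AL = 5:4 ⇒ A = (19/9, 20/9)
4. Y is the intersection of line BK and line AN ⇒ Y = (0, 16/11)
through Y parallel to PJ: direction (-1/2, -5/2); meets LN at Z = (-48/121, -64/121)
Z = L + t·(N−L) with t = 274/121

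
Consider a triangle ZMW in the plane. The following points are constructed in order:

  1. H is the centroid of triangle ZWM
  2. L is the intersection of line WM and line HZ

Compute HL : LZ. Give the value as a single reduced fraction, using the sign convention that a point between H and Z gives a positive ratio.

HL:LZ = -1/3

Assign Z = (0, 0), M = (1, 0), W = (0, 1) — the answer is frame-independent, so this choice is without loss of generality.
1. H is the centroid of triangle ZWM ⇒ H = (1/3, 1/3)
2. L is the intersection of line WM and line HZ ⇒ L = (1/2, 1/2)
L = H + t·(Z−H) with t = -1/2, so HL:LZ = t:(1−t) = -1/2:3/2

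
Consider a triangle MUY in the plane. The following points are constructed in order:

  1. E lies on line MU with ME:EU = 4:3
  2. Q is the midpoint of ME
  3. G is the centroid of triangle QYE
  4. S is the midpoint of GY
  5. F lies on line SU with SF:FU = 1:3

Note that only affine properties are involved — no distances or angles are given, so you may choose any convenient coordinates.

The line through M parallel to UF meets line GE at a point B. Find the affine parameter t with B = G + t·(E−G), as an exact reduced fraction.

t = 5

Assign M = (0, 0), U = (1, 0), Y = (0, 1) — the answer is frame-independent, so this choice is without loss of generality.
1. E lies on line MU with ME:EU = 4:3 ⇒ E = (4/7, 0)
2. Q is the midpoint of ME ⇒ Q = (2/7, 0)
3. G is the centroid of triangle QYE ⇒ G = (2/7, 1/3)
4. S is the midpoint of GY ⇒ S = (1/7, 2/3)
5. F lies on line SU with SF:FU = 1:3 ⇒ F = (5/14, 1/2)
through M parallel to UF: direction (-9/14, 1/2); meets GE at B = (12/7, -4/3)
B = G + t·(E−G) with t = 5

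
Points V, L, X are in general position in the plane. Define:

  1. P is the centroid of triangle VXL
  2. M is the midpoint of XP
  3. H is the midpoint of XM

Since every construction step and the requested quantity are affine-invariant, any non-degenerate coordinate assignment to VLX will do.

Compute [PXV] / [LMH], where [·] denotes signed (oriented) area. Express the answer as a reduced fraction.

[PXV]:[LMH] = -4

Set V = (0, 0), L = (1, 0), X = (0, 1); any affine frame gives the same invariant.
1. P is the centroid of triangle VXL ⇒ P = (1/3, 1/3)
2. M is the midpoint of XP ⇒ M = (1/6, 2/3)
3. H is the midpoint of XM ⇒ H = (1/12, 5/6)
2·[PXV] = 1/3, 2·[LMH] = -1/12
[PXV]:[LMH] = 1/3:-1/12 = -4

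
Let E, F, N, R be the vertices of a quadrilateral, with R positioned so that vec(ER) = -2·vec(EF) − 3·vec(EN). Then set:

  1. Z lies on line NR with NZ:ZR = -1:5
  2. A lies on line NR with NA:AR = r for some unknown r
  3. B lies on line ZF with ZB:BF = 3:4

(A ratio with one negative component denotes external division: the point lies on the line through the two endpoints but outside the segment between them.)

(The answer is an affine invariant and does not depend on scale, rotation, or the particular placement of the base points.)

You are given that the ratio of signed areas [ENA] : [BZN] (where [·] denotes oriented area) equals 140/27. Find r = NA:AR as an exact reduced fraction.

Assign E = (0, 0), F = (1, 0), N = (0, 1), R = (-2, -3) — the answer is frame-independent, so this choice is without loss of generality.
1. Z lies on line NR with NZ:ZR = -1:5 ⇒ Z = (1/2, 2)
2. With NA:AR = r, write λ = r/(r+1) so A = N + λ·(R−N); A is affine-linear in λ
3. B lies on line ZF with ZB:BF = 3:4 ⇒ B = (5/7, 8/7)
Every point depending on A is an affine combination of A and λ-independent points, so each such coordinate is linear in λ; the λ² term in each signed area is a multiple of (R−N)×(R−N) = 0, so 2·[ENA] and 2·[BZN] are each linear in λ. Evaluating at λ=0 and λ=1:
  2·[ENA] = 2·λ,   2·[BZN] = 9/14
So [ENA]:[BZN] = (2·λ) / (9/14). Setting this equal to 140/27:
  2·λ = 140/27·(9/14)  ⇒  λ = 5/3
Then r = λ/(1−λ) = (5/3)/(-2/3) = -5/2. Check: with r = -5/2, A = (-10/3, -17/3) and [ENA]:[BZN] = 140/27 as required.

r = -5/2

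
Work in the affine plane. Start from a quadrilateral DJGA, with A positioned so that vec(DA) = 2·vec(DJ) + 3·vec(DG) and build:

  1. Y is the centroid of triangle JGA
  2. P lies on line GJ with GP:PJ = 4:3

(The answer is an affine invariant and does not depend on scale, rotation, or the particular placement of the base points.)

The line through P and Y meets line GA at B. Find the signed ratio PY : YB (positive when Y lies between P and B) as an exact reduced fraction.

PY:YB = 5/7

Assign D = (0, 0), J = (1, 0), G = (0, 1), A = (2, 3) — the answer is frame-independent, so this choice is without loss of generality.
1. Y is the centroid of triangle JGA ⇒ Y = (1, 4/3)
2. P lies on line GJ with GP:PJ = 4:3 ⇒ P = (4/7, 3/7)
line PY meets GA at B = (8/5, 13/5)
Y = P + t·(B−P) with t = 5/12, so PY:YB = 5/12:7/12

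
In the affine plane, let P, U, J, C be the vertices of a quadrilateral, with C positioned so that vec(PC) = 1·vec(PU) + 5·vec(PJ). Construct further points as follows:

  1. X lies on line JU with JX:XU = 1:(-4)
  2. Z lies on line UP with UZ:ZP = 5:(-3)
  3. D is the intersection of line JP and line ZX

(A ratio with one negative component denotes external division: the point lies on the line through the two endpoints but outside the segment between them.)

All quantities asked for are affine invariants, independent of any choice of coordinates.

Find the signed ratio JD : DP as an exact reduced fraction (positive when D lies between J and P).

JD:DP = -5/12

Set P = (0, 0), U = (1, 0), J = (0, 1), C = (1, 5); any affine frame gives the same invariant.
1. X lies on line JU with JX:XU = 1:(-4) ⇒ X = (-1/3, 4/3)
2. Z lies on line UP with UZ:ZP = 5:(-3) ⇒ Z = (-3/2, 0)
3. D is the intersection of line JP and line ZX ⇒ D = (0, 12/7)
D = J + t·(P−J) with t = -5/7, so JD:DP = t:(1−t) = -5/7:12/7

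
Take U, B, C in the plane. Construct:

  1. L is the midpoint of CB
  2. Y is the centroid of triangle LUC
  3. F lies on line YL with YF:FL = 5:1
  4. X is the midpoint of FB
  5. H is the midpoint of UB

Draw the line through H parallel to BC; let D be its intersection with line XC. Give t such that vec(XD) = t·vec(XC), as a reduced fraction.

t = -17

Work in coordinates with U = (0, 0), B = (1, 0), C = (0, 1).
1. L is the midpoint of CB ⇒ L = (1/2, 1/2)
2. Y is the centroid of triangle LUC ⇒ Y = (1/6, 1/2)
3. F lies on line YL with YF:FL = 5:1 ⇒ F = (4/9, 1/2)
4. X is the midpoint of FB ⇒ X = (13/18, 1/4)
5. H is the midpoint of UB ⇒ H = (1/2, 0)
through H parallel to BC: direction (-1, 1); meets XC at D = (13, -25/2)
D = X + t·(C−X) with t = -17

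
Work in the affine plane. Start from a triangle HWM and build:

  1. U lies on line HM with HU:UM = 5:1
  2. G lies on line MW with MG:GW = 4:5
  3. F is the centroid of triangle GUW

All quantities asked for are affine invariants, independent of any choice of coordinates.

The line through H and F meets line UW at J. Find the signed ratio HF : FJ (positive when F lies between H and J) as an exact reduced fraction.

HF:FJ = -28

Work in coordinates with H = (0, 0), W = (1, 0), M = (0, 1).
1. U lies on line HM with HU:UM = 5:1 ⇒ U = (0, 5/6)
2. G lies on line MW with MG:GW = 4:5 ⇒ G = (4/9, 5/9)
3. F is the centroid of triangle GUW ⇒ F = (13/27, 25/54)
line HF meets UW at J = (13/28, 25/56)
F = H + t·(J−H) with t = 28/27, so HF:FJ = 28/27:-1/27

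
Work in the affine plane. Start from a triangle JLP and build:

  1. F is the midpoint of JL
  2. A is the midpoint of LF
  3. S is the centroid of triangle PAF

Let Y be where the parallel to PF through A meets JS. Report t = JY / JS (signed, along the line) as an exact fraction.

Set J = (0, 0), L = (1, 0), P = (0, 1); any affine frame gives the same invariant.
1. F is the midpoint of JL ⇒ F = (1/2, 0)
2. A is the midpoint of LF ⇒ A = (3/4, 0)
3. S is the centroid of triangle PAF ⇒ S = (5/12, 1/3)
through A parallel to PF: direction (1/2, -1); meets JS at Y = (15/28, 3/7)
Y = J + t·(S−J) with t = 9/7

t = 9/7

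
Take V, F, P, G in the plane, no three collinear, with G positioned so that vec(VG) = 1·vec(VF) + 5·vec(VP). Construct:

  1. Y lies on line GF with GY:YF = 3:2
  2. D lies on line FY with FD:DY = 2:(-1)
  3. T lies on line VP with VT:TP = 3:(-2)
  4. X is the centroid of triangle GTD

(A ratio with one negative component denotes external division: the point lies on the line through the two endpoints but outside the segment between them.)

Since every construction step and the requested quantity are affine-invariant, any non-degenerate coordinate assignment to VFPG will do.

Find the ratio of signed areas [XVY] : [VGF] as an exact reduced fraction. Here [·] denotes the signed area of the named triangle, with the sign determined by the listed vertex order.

Work in coordinates with V = (0, 0), F = (1, 0), P = (0, 1), G = (1, 5).
1. Y lies on line GF with GY:YF = 3:2 ⇒ Y = (1, 2)
2. D lies on line FY with FD:DY = 2:(-1) ⇒ D = (1, 4)
3. T lies on line VP with VT:TP = 3:(-2) ⇒ T = (0, 3)
4. X is the centroid of triangle GTD ⇒ X = (2/3, 4)
2·[XVY] = 8/3, 2·[VGF] = -5
[XVY]:[VGF] = 8/3:-5 = -8/15

[XVY]:[VGF] = -8/15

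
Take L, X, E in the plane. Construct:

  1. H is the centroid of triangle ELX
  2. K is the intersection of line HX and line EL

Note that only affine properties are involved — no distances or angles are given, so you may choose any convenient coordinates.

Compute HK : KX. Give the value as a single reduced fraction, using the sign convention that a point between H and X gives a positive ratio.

Set L = (0, 0), X = (1, 0), E = (0, 1); any affine frame gives the same invariant.
1. H is the centroid of triangle ELX ⇒ H = (1/3, 1/3)
2. K is the intersection of line HX and line EL ⇒ K = (0, 1/2)
K = H + t·(X−H) with t = -1/2, so HK:KX = t:(1−t) = -1/2:3/2

HK:KX = -1/3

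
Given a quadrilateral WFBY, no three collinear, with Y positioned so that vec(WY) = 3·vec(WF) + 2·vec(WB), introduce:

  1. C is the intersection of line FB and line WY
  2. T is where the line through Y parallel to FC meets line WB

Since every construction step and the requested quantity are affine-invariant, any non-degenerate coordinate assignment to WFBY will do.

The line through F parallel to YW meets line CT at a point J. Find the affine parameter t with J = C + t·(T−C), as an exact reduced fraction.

Choose coordinates W = (0, 0), F = (1, 0), B = (0, 1), Y = (3, 2).
1. C is the intersection of line FB and line WY ⇒ C = (3/5, 2/5)
2. T is where the line through Y parallel to FC meets line WB ⇒ T = (0, 5)
through F parallel to YW: direction (-3, -2); meets CT at J = (17/25, -16/75)
J = C + t·(T−C) with t = -2/15

t = -2/15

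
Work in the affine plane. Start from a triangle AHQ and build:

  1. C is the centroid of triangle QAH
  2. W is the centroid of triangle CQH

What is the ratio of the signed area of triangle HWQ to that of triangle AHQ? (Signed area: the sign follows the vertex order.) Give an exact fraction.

Set A = (0, 0), H = (1, 0), Q = (0, 1); any affine frame gives the same invariant.
1. C is the centroid of triangle QAH ⇒ C = (1/3, 1/3)
2. W is the centroid of triangle CQH ⇒ W = (4/9, 4/9)
2·[HWQ] = -1/9, 2·[AHQ] = 1
[HWQ]:[AHQ] = -1/9:1 = -1/9

[HWQ]:[AHQ] = -1/9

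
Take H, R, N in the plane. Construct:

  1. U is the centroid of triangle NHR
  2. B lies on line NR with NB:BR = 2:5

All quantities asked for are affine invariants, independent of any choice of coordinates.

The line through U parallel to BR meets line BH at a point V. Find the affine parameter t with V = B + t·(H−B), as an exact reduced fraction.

t = 1/3

Choose coordinates H = (0, 0), R = (1, 0), N = (0, 1).
1. U is the centroid of triangle NHR ⇒ U = (1/3, 1/3)
2. B lies on line NR with NB:BR = 2:5 ⇒ B = (2/7, 5/7)
through U parallel to BR: direction (5/7, -5/7); meets BH at V = (4/21, 10/21)
V = B + t·(H−B) with t = 1/3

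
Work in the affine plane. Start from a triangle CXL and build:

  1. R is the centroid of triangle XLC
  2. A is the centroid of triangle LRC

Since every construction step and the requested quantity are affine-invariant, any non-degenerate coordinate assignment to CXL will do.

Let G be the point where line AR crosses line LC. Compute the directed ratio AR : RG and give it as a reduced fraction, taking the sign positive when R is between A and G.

AR:RG = -2/3

Set C = (0, 0), X = (1, 0), L = (0, 1); any affine frame gives the same invariant.
1. R is the centroid of triangle XLC ⇒ R = (1/3, 1/3)
2. A is the centroid of triangle LRC ⇒ A = (1/9, 4/9)
line AR meets LC at G = (0, 1/2)
R = A + t·(G−A) with t = -2, so AR:RG = -2:3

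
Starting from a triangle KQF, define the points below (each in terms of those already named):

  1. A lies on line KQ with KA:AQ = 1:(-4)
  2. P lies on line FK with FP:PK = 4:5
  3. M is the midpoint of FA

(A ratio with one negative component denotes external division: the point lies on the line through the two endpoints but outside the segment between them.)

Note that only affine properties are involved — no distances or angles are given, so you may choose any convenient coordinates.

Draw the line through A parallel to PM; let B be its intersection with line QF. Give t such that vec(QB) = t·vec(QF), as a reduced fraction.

t = 1/3

Assign K = (0, 0), Q = (1, 0), F = (0, 1) — the answer is frame-independent, so this choice is without loss of generality.
1. A lies on line KQ with KA:AQ = 1:(-4) ⇒ A = (-1/3, 0)
2. P lies on line FK with FP:PK = 4:5 ⇒ P = (0, 5/9)
3. M is the midpoint of FA ⇒ M = (-1/6, 1/2)
through A parallel to PM: direction (-1/6, -1/18); meets QF at B = (2/3, 1/3)
B = Q + t·(F−Q) with t = 1/3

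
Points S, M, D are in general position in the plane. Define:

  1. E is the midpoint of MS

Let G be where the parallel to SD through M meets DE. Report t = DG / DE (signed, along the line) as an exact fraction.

t = 2

Choose coordinates S = (0, 0), M = (1, 0), D = (0, 1).
1. E is the midpoint of MS ⇒ E = (1/2, 0)
through M parallel to SD: direction (0, 1); meets DE at G = (1, -1)
G = D + t·(E−D) with t = 2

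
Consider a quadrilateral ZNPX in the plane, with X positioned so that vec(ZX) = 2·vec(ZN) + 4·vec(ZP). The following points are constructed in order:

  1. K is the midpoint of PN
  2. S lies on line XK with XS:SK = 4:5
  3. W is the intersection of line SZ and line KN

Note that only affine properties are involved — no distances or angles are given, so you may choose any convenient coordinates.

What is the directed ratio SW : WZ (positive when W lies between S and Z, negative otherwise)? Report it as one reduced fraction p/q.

SW:WZ = 25/9

Set Z = (0, 0), N = (1, 0), P = (0, 1), X = (2, 4); any affine frame gives the same invariant.
1. K is the midpoint of PN ⇒ K = (1/2, 1/2)
2. S lies on line XK with XS:SK = 4:5 ⇒ S = (4/3, 22/9)
3. W is the intersection of line SZ and line KN ⇒ W = (6/17, 11/17)
W = S + t·(Z−S) with t = 25/34, so SW:WZ = t:(1−t) = 25/34:9/34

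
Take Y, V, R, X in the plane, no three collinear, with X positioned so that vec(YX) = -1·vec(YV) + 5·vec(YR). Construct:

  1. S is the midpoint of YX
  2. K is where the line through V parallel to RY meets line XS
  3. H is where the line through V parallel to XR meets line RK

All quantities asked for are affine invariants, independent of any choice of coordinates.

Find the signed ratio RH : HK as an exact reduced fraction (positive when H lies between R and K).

Set Y = (0, 0), V = (1, 0), R = (0, 1), X = (-1, 5); any affine frame gives the same invariant.
1. S is the midpoint of YX ⇒ S = (-1/2, 5/2)
2. K is where the line through V parallel to RY meets line XS ⇒ K = (1, -5)
3. H is where the line through V parallel to XR meets line RK ⇒ H = (-3/2, 10)
H = R + t·(K−R) with t = -3/2, so RH:HK = t:(1−t) = -3/2:5/2

RH:HK = -3/5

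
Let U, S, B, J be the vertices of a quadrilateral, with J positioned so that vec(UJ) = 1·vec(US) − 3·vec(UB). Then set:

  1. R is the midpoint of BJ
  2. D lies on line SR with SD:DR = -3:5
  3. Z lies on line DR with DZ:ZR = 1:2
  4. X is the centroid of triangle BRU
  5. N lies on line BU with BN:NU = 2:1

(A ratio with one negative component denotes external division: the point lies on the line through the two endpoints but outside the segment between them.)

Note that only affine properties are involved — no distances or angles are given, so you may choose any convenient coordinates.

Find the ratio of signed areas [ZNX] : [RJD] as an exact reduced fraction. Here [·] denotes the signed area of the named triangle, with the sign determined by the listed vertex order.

Work in coordinates with U = (0, 0), S = (1, 0), B = (0, 1), J = (1, -3).
1. R is the midpoint of BJ ⇒ R = (1/2, -1)
2. D lies on line SR with SD:DR = -3:5 ⇒ D = (7/4, 3/2)
3. Z lies on line DR with DZ:ZR = 1:2 ⇒ Z = (4/3, 2/3)
4. X is the centroid of triangle BRU ⇒ X = (1/6, 0)
5. N lies on line BU with BN:NU = 2:1 ⇒ N = (0, 1/3)
2·[ZNX] = 1/2, 2·[RJD] = 15/4
[ZNX]:[RJD] = 1/2:15/4 = 2/15

[ZNX]:[RJD] = 2/15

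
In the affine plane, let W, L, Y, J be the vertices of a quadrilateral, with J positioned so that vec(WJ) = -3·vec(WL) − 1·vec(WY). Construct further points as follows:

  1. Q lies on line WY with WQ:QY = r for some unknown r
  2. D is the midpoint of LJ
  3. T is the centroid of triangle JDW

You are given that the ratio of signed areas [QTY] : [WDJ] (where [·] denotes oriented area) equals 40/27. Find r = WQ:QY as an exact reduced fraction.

Work in coordinates with W = (0, 0), L = (1, 0), Y = (0, 1), J = (-3, -1).
1. With WQ:QY = r, write λ = r/(r+1) so Q = W + λ·(Y−W); Q is affine-linear in λ
2. D is the midpoint of LJ ⇒ D = (-1, -1/2)
3. T is the centroid of triangle JDW ⇒ T = (-4/3, -1/2)
Every point depending on Q is an affine combination of Q and λ-independent points, so each such coordinate is linear in λ; the λ² term in each signed area is a multiple of (Y−W)×(Y−W) = 0, so 2·[QTY] and 2·[WDJ] are each linear in λ. Evaluating at λ=0 and λ=1:
  2·[QTY] = 4/3·λ − 4/3,   2·[WDJ] = -1/2
So [QTY]:[WDJ] = (4/3·λ − 4/3) / (-1/2). Setting this equal to 40/27:
  4/3·λ − 4/3 = 40/27·(-1/2)  ⇒  λ = 4/9
Then r = λ/(1−λ) = (4/9)/(5/9) = 4/5. Check: with r = 4/5, Q = (0, 4/9) and [QTY]:[WDJ] = 40/27 as required.

r = 4/5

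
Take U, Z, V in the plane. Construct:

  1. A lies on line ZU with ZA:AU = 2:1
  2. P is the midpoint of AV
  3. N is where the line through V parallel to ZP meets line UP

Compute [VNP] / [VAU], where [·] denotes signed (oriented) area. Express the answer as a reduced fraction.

Work in coordinates with U = (0, 0), Z = (1, 0), V = (0, 1).
1. A lies on line ZU with ZA:AU = 2:1 ⇒ A = (1/3, 0)
2. P is the midpoint of AV ⇒ P = (1/6, 1/2)
3. N is where the line through V parallel to ZP meets line UP ⇒ N = (5/18, 5/6)
2·[VNP] = -1/9, 2·[VAU] = -1/3
[VNP]:[VAU] = -1/9:-1/3 = 1/3

[VNP]:[VAU] = 1/3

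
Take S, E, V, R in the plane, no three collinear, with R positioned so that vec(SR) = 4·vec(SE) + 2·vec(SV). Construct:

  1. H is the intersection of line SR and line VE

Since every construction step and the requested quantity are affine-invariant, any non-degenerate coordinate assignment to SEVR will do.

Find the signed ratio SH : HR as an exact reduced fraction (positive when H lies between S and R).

SH:HR = 1/5

Assign S = (0, 0), E = (1, 0), V = (0, 1), R = (4, 2) — the answer is frame-independent, so this choice is without loss of generality.
1. H is the intersection of line SR and line VE ⇒ H = (2/3, 1/3)
H = S + t·(R−S) with t = 1/6, so SH:HR = t:(1−t) = 1/6:5/6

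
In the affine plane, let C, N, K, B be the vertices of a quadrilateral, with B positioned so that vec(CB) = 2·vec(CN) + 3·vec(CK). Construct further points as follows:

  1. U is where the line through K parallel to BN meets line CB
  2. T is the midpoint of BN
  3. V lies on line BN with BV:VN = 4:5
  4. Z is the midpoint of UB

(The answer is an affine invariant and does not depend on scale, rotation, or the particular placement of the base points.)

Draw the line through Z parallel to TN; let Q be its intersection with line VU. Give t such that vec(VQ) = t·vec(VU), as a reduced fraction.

Set C = (0, 0), N = (1, 0), K = (0, 1), B = (2, 3); any affine frame gives the same invariant.
1. U is where the line through K parallel to BN meets line CB ⇒ U = (-2/3, -1)
2. T is the midpoint of BN ⇒ T = (3/2, 3/2)
3. V lies on line BN with BV:VN = 4:5 ⇒ V = (14/9, 5/3)
4. Z is the midpoint of UB ⇒ Z = (2/3, 1)
through Z parallel to TN: direction (-1/2, -3/2); meets VU at Q = (4/9, 1/3)
Q = V + t·(U−V) with t = 1/2

t = 1/2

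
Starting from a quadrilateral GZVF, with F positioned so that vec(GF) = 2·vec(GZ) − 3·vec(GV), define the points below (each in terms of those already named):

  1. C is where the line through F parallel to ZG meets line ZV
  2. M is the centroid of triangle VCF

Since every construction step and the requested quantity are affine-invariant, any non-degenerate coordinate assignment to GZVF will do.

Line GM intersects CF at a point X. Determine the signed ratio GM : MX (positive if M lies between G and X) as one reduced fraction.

Assign G = (0, 0), Z = (1, 0), V = (0, 1), F = (2, -3) — the answer is frame-independent, so this choice is without loss of generality.
1. C is where the line through F parallel to ZG meets line ZV ⇒ C = (4, -3)
2. M is the centroid of triangle VCF ⇒ M = (2, -5/3)
line GM meets CF at X = (18/5, -3)
M = G + t·(X−G) with t = 5/9, so GM:MX = 5/9:4/9

GM:MX = 5/4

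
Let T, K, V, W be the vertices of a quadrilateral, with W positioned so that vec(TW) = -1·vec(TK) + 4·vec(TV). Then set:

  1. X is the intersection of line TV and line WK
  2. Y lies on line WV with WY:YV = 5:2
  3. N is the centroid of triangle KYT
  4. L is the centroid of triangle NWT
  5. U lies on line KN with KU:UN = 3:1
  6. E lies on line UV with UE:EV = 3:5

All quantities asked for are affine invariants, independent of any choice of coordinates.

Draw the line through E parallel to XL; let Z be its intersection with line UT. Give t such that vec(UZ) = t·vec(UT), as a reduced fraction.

Work in coordinates with T = (0, 0), K = (1, 0), V = (0, 1), W = (-1, 4).
1. X is the intersection of line TV and line WK ⇒ X = (0, 2)
2. Y lies on line WV with WY:YV = 5:2 ⇒ Y = (-2/7, 13/7)
3. N is the centroid of triangle KYT ⇒ N = (5/21, 13/21)
4. L is the centroid of triangle NWT ⇒ L = (-16/63, 97/63)
5. U lies on line KN with KU:UN = 3:1 ⇒ U = (3/7, 13/28)
6. E lies on line UV with UE:EV = 3:5 ⇒ E = (15/56, 149/224)
through E parallel to XL: direction (-16/63, -29/63); meets UT at Z = (-69/280, -299/1120)
Z = U + t·(T−U) with t = 63/40

t = 63/40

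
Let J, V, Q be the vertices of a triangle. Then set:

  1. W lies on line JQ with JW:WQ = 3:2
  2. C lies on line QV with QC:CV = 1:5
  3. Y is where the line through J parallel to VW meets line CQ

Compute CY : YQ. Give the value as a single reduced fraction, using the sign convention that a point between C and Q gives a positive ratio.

CY:YQ = -14/15

Set J = (0, 0), V = (1, 0), Q = (0, 1); any affine frame gives the same invariant.
1. W lies on line JQ with JW:WQ = 3:2 ⇒ W = (0, 3/5)
2. C lies on line QV with QC:CV = 1:5 ⇒ C = (1/6, 5/6)
3. Y is where the line through J parallel to VW meets line CQ ⇒ Y = (5/2, -3/2)
Y = C + t·(Q−C) with t = -14, so CY:YQ = t:(1−t) = -14:15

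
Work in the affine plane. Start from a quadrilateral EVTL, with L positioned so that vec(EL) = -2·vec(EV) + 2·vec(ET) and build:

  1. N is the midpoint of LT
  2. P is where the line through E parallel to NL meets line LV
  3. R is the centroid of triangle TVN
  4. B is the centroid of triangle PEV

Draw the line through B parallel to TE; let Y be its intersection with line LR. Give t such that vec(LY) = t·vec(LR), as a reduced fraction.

t = 11/6

Set E = (0, 0), V = (1, 0), T = (0, 1), L = (-2, 2); any affine frame gives the same invariant.
1. N is the midpoint of LT ⇒ N = (-1, 3/2)
2. P is where the line through E parallel to NL meets line LV ⇒ P = (4, -2)
3. R is the centroid of triangle TVN ⇒ R = (0, 5/6)
4. B is the centroid of triangle PEV ⇒ B = (5/3, -2/3)
through B parallel to TE: direction (0, -1); meets LR at Y = (5/3, -5/36)
Y = L + t·(R−L) with t = 11/6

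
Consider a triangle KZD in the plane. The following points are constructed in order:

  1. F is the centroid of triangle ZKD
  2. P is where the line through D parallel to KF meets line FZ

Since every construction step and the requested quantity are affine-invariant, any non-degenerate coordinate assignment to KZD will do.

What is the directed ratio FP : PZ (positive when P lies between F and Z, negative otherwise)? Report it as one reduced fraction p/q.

Assign K = (0, 0), Z = (1, 0), D = (0, 1) — the answer is frame-independent, so this choice is without loss of generality.
1. F is the centroid of triangle ZKD ⇒ F = (1/3, 1/3)
2. P is where the line through D parallel to KF meets line FZ ⇒ P = (-1/3, 2/3)
P = F + t·(Z−F) with t = -1, so FP:PZ = t:(1−t) = -1:2

FP:PZ = -1/2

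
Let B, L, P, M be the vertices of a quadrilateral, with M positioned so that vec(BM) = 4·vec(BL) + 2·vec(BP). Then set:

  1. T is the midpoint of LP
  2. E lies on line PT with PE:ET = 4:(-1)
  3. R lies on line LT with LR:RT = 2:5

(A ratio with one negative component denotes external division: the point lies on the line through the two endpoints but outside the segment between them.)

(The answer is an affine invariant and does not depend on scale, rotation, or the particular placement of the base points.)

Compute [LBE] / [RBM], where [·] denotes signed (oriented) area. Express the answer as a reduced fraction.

[LBE]:[RBM] = 7/24

Work in coordinates with B = (0, 0), L = (1, 0), P = (0, 1), M = (4, 2).
1. T is the midpoint of LP ⇒ T = (1/2, 1/2)
2. E lies on line PT with PE:ET = 4:(-1) ⇒ E = (2/3, 1/3)
3. R lies on line LT with LR:RT = 2:5 ⇒ R = (6/7, 1/7)
2·[LBE] = -1/3, 2·[RBM] = -8/7
[LBE]:[RBM] = -1/3:-8/7 = 7/24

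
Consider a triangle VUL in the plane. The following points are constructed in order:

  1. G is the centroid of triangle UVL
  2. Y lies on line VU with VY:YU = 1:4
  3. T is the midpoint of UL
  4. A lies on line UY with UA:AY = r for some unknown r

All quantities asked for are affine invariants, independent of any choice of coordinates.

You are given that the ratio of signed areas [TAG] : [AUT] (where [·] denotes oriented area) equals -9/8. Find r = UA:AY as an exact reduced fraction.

r = 2/5

Set V = (0, 0), U = (1, 0), L = (0, 1); any affine frame gives the same invariant.
1. G is the centroid of triangle UVL ⇒ G = (1/3, 1/3)
2. Y lies on line VU with VY:YU = 1:4 ⇒ Y = (1/5, 0)
3. T is the midpoint of UL ⇒ T = (1/2, 1/2)
4. With UA:AY = r, write λ = r/(r+1) so A = U + λ·(Y−U); A is affine-linear in λ
Every point depending on A is an affine combination of A and λ-independent points, so each such coordinate is linear in λ; the λ² term in each signed area is a multiple of (Y−U)×(Y−U) = 0, so 2·[TAG] and 2·[AUT] are each linear in λ. Evaluating at λ=0 and λ=1:
  2·[TAG] = 2/15·λ − 1/6,   2·[AUT] = 2/5·λ
So [TAG]:[AUT] = (2/15·λ − 1/6) / (2/5·λ). Setting this equal to -9/8:
  2/15·λ − 1/6 = -9/8·(2/5·λ)  ⇒  λ = 2/7
Then r = λ/(1−λ) = (2/7)/(5/7) = 2/5. Check: with r = 2/5, A = (27/35, 0) and [TAG]:[AUT] = -9/8 as required.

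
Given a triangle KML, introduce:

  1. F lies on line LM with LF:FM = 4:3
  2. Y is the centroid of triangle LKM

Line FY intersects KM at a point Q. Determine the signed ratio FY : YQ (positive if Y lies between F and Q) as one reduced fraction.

FY:YQ = 2/7

Set K = (0, 0), M = (1, 0), L = (0, 1); any affine frame gives the same invariant.
1. F lies on line LM with LF:FM = 4:3 ⇒ F = (4/7, 3/7)
2. Y is the centroid of triangle LKM ⇒ Y = (1/3, 1/3)
line FY meets KM at Q = (-1/2, 0)
Y = F + t·(Q−F) with t = 2/9, so FY:YQ = 2/9:7/9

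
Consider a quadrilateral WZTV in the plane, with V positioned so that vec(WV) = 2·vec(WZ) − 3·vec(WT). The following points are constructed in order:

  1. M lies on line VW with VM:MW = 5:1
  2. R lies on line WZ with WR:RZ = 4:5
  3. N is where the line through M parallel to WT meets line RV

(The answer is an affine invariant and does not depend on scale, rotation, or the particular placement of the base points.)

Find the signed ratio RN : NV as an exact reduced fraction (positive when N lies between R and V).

RN:NV = -1/15

Work in coordinates with W = (0, 0), Z = (1, 0), T = (0, 1), V = (2, -3).
1. M lies on line VW with VM:MW = 5:1 ⇒ M = (1/3, -1/2)
2. R lies on line WZ with WR:RZ = 4:5 ⇒ R = (4/9, 0)
3. N is where the line through M parallel to WT meets line RV ⇒ N = (1/3, 3/14)
N = R + t·(V−R) with t = -1/14, so RN:NV = t:(1−t) = -1/14:15/14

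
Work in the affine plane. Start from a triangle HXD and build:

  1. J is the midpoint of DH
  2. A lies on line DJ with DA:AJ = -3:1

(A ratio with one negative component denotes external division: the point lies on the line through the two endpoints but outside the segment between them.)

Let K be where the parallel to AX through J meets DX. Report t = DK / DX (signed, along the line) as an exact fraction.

Set H = (0, 0), X = (1, 0), D = (0, 1); any affine frame gives the same invariant.
1. J is the midpoint of DH ⇒ J = (0, 1/2)
2. A lies on line DJ with DA:AJ = -3:1 ⇒ A = (0, 1/4)
through J parallel to AX: direction (1, -1/4); meets DX at K = (2/3, 1/3)
K = D + t·(X−D) with t = 2/3

t = 2/3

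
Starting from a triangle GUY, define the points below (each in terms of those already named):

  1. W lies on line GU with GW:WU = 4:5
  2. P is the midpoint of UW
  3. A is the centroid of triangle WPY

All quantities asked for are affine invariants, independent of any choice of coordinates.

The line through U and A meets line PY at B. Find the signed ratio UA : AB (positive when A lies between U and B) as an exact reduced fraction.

UA:AB = -4

Set G = (0, 0), U = (1, 0), Y = (0, 1); any affine frame gives the same invariant.
1. W lies on line GU with GW:WU = 4:5 ⇒ W = (4/9, 0)
2. P is the midpoint of UW ⇒ P = (13/18, 0)
3. A is the centroid of triangle WPY ⇒ A = (7/18, 1/3)
line UA meets PY at B = (13/24, 1/4)
A = U + t·(B−U) with t = 4/3, so UA:AB = 4/3:-1/3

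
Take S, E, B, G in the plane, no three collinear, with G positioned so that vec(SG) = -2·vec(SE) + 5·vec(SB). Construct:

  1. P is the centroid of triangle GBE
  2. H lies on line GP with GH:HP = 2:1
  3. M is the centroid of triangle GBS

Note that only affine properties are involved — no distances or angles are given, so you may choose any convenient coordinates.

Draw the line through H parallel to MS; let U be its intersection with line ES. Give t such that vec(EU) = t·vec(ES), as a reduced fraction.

Assign S = (0, 0), E = (1, 0), B = (0, 1), G = (-2, 5) — the answer is frame-independent, so this choice is without loss of generality.
1. P is the centroid of triangle GBE ⇒ P = (-1/3, 2)
2. H lies on line GP with GH:HP = 2:1 ⇒ H = (-8/9, 3)
3. M is the centroid of triangle GBS ⇒ M = (-2/3, 2)
through H parallel to MS: direction (2/3, -2); meets ES at U = (1/9, 0)
U = E + t·(S−E) with t = 8/9

t = 8/9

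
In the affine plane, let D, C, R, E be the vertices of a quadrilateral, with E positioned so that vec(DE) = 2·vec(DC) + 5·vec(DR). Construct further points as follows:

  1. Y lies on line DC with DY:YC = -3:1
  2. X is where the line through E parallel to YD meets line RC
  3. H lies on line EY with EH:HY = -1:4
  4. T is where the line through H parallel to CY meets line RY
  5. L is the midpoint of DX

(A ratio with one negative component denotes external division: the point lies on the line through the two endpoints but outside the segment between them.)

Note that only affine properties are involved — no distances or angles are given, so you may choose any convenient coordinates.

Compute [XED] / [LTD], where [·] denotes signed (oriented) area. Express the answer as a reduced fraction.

[XED]:[LTD] = -72/19

Choose coordinates D = (0, 0), C = (1, 0), R = (0, 1), E = (2, 5).
1. Y lies on line DC with DY:YC = -3:1 ⇒ Y = (3/2, 0)
2. X is where the line through E parallel to YD meets line RC ⇒ X = (-4, 5)
3. H lies on line EY with EH:HY = -1:4 ⇒ H = (13/6, 20/3)
4. T is where the line through H parallel to CY meets line RY ⇒ T = (-17/2, 20/3)
5. L is the midpoint of DX ⇒ L = (-2, 5/2)
2·[XED] = -30, 2·[LTD] = 95/12
[XED]:[LTD] = -30:95/12 = -72/19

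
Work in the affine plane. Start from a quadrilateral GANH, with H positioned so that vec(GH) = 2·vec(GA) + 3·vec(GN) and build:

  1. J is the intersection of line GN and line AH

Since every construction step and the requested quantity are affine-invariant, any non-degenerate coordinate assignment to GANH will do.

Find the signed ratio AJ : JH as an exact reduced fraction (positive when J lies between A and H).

AJ:JH = -1/2

Choose coordinates G = (0, 0), A = (1, 0), N = (0, 1), H = (2, 3).
1. J is the intersection of line GN and line AH ⇒ J = (0, -3)
J = A + t·(H−A) with t = -1, so AJ:JH = t:(1−t) = -1:2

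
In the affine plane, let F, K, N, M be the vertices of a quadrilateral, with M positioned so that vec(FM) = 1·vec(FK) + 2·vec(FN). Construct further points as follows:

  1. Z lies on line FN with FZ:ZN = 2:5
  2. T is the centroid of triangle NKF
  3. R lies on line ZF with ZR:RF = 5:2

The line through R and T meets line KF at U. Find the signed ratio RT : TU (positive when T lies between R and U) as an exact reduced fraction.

RT:TU = -37/49

Choose coordinates F = (0, 0), K = (1, 0), N = (0, 1), M = (1, 2).
1. Z lies on line FN with FZ:ZN = 2:5 ⇒ Z = (0, 2/7)
2. T is the centroid of triangle NKF ⇒ T = (1/3, 1/3)
3. R lies on line ZF with ZR:RF = 5:2 ⇒ R = (0, 4/49)
line RT meets KF at U = (-4/37, 0)
T = R + t·(U−R) with t = -37/12, so RT:TU = -37/12:49/12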